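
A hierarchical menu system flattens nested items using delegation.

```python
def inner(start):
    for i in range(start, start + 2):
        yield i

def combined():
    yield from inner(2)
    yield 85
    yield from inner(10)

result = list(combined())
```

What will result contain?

Step 1: combined() delegates to inner(2):
  yield 2
  yield 3
Step 2: yield 85
Step 3: Delegates to inner(10):
  yield 10
  yield 11
Therefore result = [2, 3, 85, 10, 11].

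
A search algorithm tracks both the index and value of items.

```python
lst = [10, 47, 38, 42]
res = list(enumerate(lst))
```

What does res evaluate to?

Step 1: enumerate pairs each element with its index:
  (0, 10)
  (1, 47)
  (2, 38)
  (3, 42)
Therefore res = [(0, 10), (1, 47), (2, 38), (3, 42)].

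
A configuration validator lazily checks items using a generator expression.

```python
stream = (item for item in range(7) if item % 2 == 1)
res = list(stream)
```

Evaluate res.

Step 1: Filter range(7) keeping only odd values:
  item=0: even, excluded
  item=1: odd, included
  item=2: even, excluded
  item=3: odd, included
  item=4: even, excluded
  item=5: odd, included
  item=6: even, excluded
Therefore res = [1, 3, 5].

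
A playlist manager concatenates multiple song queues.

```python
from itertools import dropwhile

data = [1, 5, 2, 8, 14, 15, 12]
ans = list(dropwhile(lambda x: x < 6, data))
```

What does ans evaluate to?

Step 1: dropwhile drops elements while < 6:
  1 < 6: dropped
  5 < 6: dropped
  2 < 6: dropped
  8: kept (dropping stopped)
Step 2: Remaining elements kept regardless of condition.
Therefore ans = [8, 14, 15, 12].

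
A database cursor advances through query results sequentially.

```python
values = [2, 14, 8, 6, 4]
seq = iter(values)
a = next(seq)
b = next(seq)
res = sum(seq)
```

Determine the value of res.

Step 1: Create iterator over [2, 14, 8, 6, 4].
Step 2: a = next() = 2, b = next() = 14.
Step 3: sum() of remaining [8, 6, 4] = 18.
Therefore res = 18.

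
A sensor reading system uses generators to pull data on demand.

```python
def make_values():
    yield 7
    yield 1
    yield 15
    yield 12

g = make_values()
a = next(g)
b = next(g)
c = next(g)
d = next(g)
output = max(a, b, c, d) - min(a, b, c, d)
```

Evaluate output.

Step 1: Create generator and consume all values:
  a = next(g) = 7
  b = next(g) = 1
  c = next(g) = 15
  d = next(g) = 12
Step 2: max = 15, min = 1, output = 15 - 1 = 14.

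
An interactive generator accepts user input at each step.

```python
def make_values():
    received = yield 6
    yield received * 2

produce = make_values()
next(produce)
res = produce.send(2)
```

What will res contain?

Step 1: next(produce) advances to first yield, producing 6.
Step 2: send(2) resumes, received = 2.
Step 3: yield received * 2 = 2 * 2 = 4.
Therefore res = 4.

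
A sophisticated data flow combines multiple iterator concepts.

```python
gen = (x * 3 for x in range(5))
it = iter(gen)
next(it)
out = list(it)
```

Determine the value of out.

Step 1: Generator produces [0, 3, 6, 9, 12].
Step 2: next(it) consumes first element (0).
Step 3: list(it) collects remaining: [3, 6, 9, 12].
Therefore out = [3, 6, 9, 12].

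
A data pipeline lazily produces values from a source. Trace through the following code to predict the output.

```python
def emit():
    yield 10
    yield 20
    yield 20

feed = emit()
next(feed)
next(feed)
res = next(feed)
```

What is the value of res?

Step 1: emit() creates a generator.
Step 2: next(feed) yields 10 (consumed and discarded).
Step 3: next(feed) yields 20 (consumed and discarded).
Step 4: next(feed) yields 20, assigned to res.
Therefore res = 20.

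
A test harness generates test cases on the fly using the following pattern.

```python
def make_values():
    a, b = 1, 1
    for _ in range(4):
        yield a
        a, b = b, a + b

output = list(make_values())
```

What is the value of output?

Step 1: Fibonacci-like sequence starting with a=1, b=1:
  Iteration 1: yield a=1, then a,b = 1,2
  Iteration 2: yield a=1, then a,b = 2,3
  Iteration 3: yield a=2, then a,b = 3,5
  Iteration 4: yield a=3, then a,b = 5,8
Therefore output = [1, 1, 2, 3].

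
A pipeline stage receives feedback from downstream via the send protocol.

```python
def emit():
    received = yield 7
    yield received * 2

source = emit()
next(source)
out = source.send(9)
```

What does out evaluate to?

Step 1: next(source) advances to first yield, producing 7.
Step 2: send(9) resumes, received = 9.
Step 3: yield received * 2 = 9 * 2 = 18.
Therefore out = 18.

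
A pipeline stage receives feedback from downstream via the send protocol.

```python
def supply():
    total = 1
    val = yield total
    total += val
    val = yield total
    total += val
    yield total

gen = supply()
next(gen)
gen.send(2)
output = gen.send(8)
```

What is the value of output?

Step 1: next() -> yield total=1.
Step 2: send(2) -> val=2, total = 1+2 = 3, yield 3.
Step 3: send(8) -> val=8, total = 3+8 = 11, yield 11.
Therefore output = 11.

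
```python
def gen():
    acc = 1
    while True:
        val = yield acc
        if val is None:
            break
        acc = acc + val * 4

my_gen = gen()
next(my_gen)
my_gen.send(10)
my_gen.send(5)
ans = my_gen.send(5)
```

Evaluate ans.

Step 1: next() -> yield acc=1.
Step 2: send(10) -> val=10, acc = 1 + 10*4 = 41, yield 41.
Step 3: send(5) -> val=5, acc = 41 + 5*4 = 61, yield 61.
Step 4: send(5) -> val=5, acc = 61 + 5*4 = 81, yield 81.
Therefore ans = 81.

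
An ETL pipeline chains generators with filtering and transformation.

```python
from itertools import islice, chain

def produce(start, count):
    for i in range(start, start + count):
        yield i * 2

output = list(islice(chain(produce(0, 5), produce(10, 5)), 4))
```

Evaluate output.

Step 1: produce(0, 5) yields [0, 2, 4, 6, 8].
Step 2: produce(10, 5) yields [20, 22, 24, 26, 28].
Step 3: chain concatenates: [0, 2, 4, 6, 8, 20, 22, 24, 26, 28].
Step 4: islice takes first 4: [0, 2, 4, 6].
Therefore output = [0, 2, 4, 6].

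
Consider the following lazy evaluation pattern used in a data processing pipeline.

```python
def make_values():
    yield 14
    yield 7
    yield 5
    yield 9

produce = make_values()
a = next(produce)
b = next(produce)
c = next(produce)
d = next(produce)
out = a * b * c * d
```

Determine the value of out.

Step 1: Create generator and consume all values:
  a = next(produce) = 14
  b = next(produce) = 7
  c = next(produce) = 5
  d = next(produce) = 9
Step 2: out = 14 * 7 * 5 * 9 = 4410.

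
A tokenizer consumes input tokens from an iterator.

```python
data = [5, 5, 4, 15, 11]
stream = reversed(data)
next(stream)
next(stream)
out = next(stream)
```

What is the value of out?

Step 1: reversed([5, 5, 4, 15, 11]) gives iterator: [11, 15, 4, 5, 5].
Step 2: First next() = 11, second next() = 15.
Step 3: Third next() = 4.
Therefore out = 4.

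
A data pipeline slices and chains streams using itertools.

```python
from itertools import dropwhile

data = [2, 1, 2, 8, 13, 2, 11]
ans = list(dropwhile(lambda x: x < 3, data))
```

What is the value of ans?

Step 1: dropwhile drops elements while < 3:
  2 < 3: dropped
  1 < 3: dropped
  2 < 3: dropped
  8: kept (dropping stopped)
Step 2: Remaining elements kept regardless of condition.
Therefore ans = [8, 13, 2, 11].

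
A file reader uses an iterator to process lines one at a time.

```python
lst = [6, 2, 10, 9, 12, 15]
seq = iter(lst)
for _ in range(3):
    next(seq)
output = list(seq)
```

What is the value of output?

Step 1: Create iterator over [6, 2, 10, 9, 12, 15].
Step 2: Advance 3 positions (consuming [6, 2, 10]).
Step 3: list() collects remaining elements: [9, 12, 15].
Therefore output = [9, 12, 15].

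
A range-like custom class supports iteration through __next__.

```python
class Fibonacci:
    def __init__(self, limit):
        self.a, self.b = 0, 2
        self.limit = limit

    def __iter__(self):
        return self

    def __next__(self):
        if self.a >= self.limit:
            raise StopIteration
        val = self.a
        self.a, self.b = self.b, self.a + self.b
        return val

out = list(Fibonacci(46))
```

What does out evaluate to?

Step 1: Fibonacci-like sequence (a=0, b=2) until >= 46:
  Yield 0, then a,b = 2,2
  Yield 2, then a,b = 2,4
  Yield 2, then a,b = 4,6
  Yield 4, then a,b = 6,10
  Yield 6, then a,b = 10,16
  Yield 10, then a,b = 16,26
  Yield 16, then a,b = 26,42
  Yield 26, then a,b = 42,68
  Yield 42, then a,b = 68,110
Step 2: 68 >= 46, stop.
Therefore out = [0, 2, 2, 4, 6, 10, 16, 26, 42].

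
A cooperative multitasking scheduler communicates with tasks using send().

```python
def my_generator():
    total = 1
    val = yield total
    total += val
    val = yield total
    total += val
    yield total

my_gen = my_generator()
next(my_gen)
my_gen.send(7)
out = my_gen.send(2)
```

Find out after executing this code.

Step 1: next() -> yield total=1.
Step 2: send(7) -> val=7, total = 1+7 = 8, yield 8.
Step 3: send(2) -> val=2, total = 8+2 = 10, yield 10.
Therefore out = 10.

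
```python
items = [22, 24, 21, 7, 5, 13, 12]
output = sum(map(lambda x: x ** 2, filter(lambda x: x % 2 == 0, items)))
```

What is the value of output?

Step 1: Filter even numbers from [22, 24, 21, 7, 5, 13, 12]: [22, 24, 12]
Step 2: Square each: [484, 576, 144]
Step 3: Sum = 1204.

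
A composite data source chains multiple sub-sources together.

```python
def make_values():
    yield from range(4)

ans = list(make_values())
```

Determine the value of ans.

Step 1: yield from delegates to the iterable, yielding each element.
Step 2: Collected values: [0, 1, 2, 3].
Therefore ans = [0, 1, 2, 3].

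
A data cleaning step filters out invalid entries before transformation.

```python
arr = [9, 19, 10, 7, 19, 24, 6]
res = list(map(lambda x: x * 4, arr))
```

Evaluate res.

Step 1: Apply lambda x: x * 4 to each element:
  9 -> 36
  19 -> 76
  10 -> 40
  7 -> 28
  19 -> 76
  24 -> 96
  6 -> 24
Therefore res = [36, 76, 40, 28, 76, 96, 24].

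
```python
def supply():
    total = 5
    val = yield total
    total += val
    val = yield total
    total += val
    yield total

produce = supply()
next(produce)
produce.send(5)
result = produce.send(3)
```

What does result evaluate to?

Step 1: next() -> yield total=5.
Step 2: send(5) -> val=5, total = 5+5 = 10, yield 10.
Step 3: send(3) -> val=3, total = 10+3 = 13, yield 13.
Therefore result = 13.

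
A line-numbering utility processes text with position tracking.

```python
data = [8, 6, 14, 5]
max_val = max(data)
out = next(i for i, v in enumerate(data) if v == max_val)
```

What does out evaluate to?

Step 1: max([8, 6, 14, 5]) = 14.
Step 2: Find first index where value == 14:
  Index 0: 8 != 14
  Index 1: 6 != 14
  Index 2: 14 == 14, found!
Therefore out = 2.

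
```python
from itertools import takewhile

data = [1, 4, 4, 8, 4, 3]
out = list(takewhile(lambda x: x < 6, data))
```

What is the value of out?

Step 1: takewhile stops at first element >= 6:
  1 < 6: take
  4 < 6: take
  4 < 6: take
  8 >= 6: stop
Therefore out = [1, 4, 4].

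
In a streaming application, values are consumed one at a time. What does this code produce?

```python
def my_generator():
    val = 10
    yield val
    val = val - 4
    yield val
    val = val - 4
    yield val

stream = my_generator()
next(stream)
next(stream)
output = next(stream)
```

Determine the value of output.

Step 1: Trace through generator execution:
  Yield 1: val starts at 10, yield 10
  Yield 2: val = 10 - 4 = 6, yield 6
  Yield 3: val = 6 - 4 = 2, yield 2
Step 2: First next() gets 10, second next() gets the second value, third next() yields 2.
Therefore output = 2.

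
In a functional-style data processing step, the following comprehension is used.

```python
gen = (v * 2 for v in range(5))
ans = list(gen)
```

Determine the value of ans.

Step 1: For each v in range(5), compute v*2:
  v=0: 0*2 = 0
  v=1: 1*2 = 2
  v=2: 2*2 = 4
  v=3: 3*2 = 6
  v=4: 4*2 = 8
Therefore ans = [0, 2, 4, 6, 8].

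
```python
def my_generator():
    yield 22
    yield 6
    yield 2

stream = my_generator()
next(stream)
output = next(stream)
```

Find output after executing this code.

Step 1: my_generator() creates a generator.
Step 2: next(stream) yields 22 (consumed and discarded).
Step 3: next(stream) yields 6, assigned to output.
Therefore output = 6.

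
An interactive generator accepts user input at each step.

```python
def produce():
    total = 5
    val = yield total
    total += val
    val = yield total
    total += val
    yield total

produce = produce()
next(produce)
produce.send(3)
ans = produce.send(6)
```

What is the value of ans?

Step 1: next() -> yield total=5.
Step 2: send(3) -> val=3, total = 5+3 = 8, yield 8.
Step 3: send(6) -> val=6, total = 8+6 = 14, yield 14.
Therefore ans = 14.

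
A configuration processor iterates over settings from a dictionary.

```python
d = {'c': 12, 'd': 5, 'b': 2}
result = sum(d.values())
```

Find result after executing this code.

Step 1: d.values() = [12, 5, 2].
Step 2: sum = 19.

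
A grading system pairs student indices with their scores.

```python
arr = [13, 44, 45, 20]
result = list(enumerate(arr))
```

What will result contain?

Step 1: enumerate pairs each element with its index:
  (0, 13)
  (1, 44)
  (2, 45)
  (3, 20)
Therefore result = [(0, 13), (1, 44), (2, 45), (3, 20)].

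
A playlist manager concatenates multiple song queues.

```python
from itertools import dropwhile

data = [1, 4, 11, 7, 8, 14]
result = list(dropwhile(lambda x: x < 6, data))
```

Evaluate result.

Step 1: dropwhile drops elements while < 6:
  1 < 6: dropped
  4 < 6: dropped
  11: kept (dropping stopped)
Step 2: Remaining elements kept regardless of condition.
Therefore result = [11, 7, 8, 14].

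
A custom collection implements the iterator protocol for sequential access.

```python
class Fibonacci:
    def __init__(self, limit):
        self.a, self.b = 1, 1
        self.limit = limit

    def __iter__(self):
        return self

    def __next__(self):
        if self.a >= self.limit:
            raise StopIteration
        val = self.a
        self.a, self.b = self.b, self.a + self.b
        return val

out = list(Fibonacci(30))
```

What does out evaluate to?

Step 1: Fibonacci-like sequence (a=1, b=1) until >= 30:
  Yield 1, then a,b = 1,2
  Yield 1, then a,b = 2,3
  Yield 2, then a,b = 3,5
  Yield 3, then a,b = 5,8
  Yield 5, then a,b = 8,13
  Yield 8, then a,b = 13,21
  Yield 13, then a,b = 21,34
  Yield 21, then a,b = 34,55
Step 2: 34 >= 30, stop.
Therefore out = [1, 1, 2, 3, 5, 8, 13, 21].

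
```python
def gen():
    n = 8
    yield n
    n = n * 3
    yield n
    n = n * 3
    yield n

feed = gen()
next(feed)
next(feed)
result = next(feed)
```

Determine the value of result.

Step 1: Trace through generator execution:
  Yield 1: n starts at 8, yield 8
  Yield 2: n = 8 * 3 = 24, yield 24
  Yield 3: n = 24 * 3 = 72, yield 72
Step 2: First next() gets 8, second next() gets the second value, third next() yields 72.
Therefore result = 72.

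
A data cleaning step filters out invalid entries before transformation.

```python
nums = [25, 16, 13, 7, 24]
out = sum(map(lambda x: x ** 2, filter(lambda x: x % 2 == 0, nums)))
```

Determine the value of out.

Step 1: Filter even numbers from [25, 16, 13, 7, 24]: [16, 24]
Step 2: Square each: [256, 576]
Step 3: Sum = 832.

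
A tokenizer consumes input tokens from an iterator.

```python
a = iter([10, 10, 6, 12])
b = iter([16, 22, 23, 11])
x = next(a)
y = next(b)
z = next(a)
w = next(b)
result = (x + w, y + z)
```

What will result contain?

Step 1: a iterates [10, 10, 6, 12], b iterates [16, 22, 23, 11].
Step 2: x = next(a) = 10, y = next(b) = 16.
Step 3: z = next(a) = 10, w = next(b) = 22.
Step 4: result = (10 + 22, 16 + 10) = (32, 26).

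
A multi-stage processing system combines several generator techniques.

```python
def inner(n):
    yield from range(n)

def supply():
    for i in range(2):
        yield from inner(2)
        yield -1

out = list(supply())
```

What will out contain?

Step 1: For each i in range(2):
  i=0: yield from inner(2) -> [0, 1], then yield -1
  i=1: yield from inner(2) -> [0, 1], then yield -1
Therefore out = [0, 1, -1, 0, 1, -1].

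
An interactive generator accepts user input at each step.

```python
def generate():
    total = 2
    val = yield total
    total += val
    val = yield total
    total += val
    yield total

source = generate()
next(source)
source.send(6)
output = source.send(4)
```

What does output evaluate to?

Step 1: next() -> yield total=2.
Step 2: send(6) -> val=6, total = 2+6 = 8, yield 8.
Step 3: send(4) -> val=4, total = 8+4 = 12, yield 12.
Therefore output = 12.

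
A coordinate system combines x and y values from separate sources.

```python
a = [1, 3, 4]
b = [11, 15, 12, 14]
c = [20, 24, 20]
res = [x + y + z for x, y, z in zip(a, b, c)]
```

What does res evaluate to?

Step 1: zip three lists (truncates to shortest, len=3):
  1 + 11 + 20 = 32
  3 + 15 + 24 = 42
  4 + 12 + 20 = 36
Therefore res = [32, 42, 36].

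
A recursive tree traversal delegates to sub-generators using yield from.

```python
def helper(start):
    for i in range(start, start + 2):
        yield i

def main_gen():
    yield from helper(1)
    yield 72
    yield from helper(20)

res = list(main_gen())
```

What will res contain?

Step 1: main_gen() delegates to helper(1):
  yield 1
  yield 2
Step 2: yield 72
Step 3: Delegates to helper(20):
  yield 20
  yield 21
Therefore res = [1, 2, 72, 20, 21].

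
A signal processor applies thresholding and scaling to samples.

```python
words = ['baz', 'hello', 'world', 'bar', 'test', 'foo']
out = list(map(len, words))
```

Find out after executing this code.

Step 1: Map len() to each word:
  'baz' -> 3
  'hello' -> 5
  'world' -> 5
  'bar' -> 3
  'test' -> 4
  'foo' -> 3
Therefore out = [3, 5, 5, 3, 4, 3].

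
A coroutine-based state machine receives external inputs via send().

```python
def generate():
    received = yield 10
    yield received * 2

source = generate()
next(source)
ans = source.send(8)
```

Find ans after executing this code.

Step 1: next(source) advances to first yield, producing 10.
Step 2: send(8) resumes, received = 8.
Step 3: yield received * 2 = 8 * 2 = 16.
Therefore ans = 16.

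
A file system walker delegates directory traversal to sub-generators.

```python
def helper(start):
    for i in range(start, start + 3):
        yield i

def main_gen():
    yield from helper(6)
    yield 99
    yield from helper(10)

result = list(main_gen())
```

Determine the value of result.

Step 1: main_gen() delegates to helper(6):
  yield 6
  yield 7
  yield 8
Step 2: yield 99
Step 3: Delegates to helper(10):
  yield 10
  yield 11
  yield 12
Therefore result = [6, 7, 8, 99, 10, 11, 12].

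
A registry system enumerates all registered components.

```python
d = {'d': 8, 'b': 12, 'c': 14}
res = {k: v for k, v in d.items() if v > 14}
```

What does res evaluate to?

Step 1: Filter items where value > 14:
  'd': 8 <= 14: removed
  'b': 12 <= 14: removed
  'c': 14 <= 14: removed
Therefore res = {}.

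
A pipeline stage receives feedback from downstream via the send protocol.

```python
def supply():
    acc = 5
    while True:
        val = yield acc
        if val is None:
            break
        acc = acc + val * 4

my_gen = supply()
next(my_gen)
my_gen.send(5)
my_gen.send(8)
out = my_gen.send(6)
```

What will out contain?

Step 1: next() -> yield acc=5.
Step 2: send(5) -> val=5, acc = 5 + 5*4 = 25, yield 25.
Step 3: send(8) -> val=8, acc = 25 + 8*4 = 57, yield 57.
Step 4: send(6) -> val=6, acc = 57 + 6*4 = 81, yield 81.
Therefore out = 81.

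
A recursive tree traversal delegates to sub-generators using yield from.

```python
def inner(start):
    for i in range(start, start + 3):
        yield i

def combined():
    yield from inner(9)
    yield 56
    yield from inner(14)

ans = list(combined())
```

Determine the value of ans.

Step 1: combined() delegates to inner(9):
  yield 9
  yield 10
  yield 11
Step 2: yield 56
Step 3: Delegates to inner(14):
  yield 14
  yield 15
  yield 16
Therefore ans = [9, 10, 11, 56, 14, 15, 16].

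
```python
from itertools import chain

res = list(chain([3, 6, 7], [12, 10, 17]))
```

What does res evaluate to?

Step 1: chain() concatenates iterables: [3, 6, 7] + [12, 10, 17].
Therefore res = [3, 6, 7, 12, 10, 17].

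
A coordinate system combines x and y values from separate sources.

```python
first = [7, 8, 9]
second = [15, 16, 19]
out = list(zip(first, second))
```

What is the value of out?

Step 1: zip pairs elements at same index:
  Index 0: (7, 15)
  Index 1: (8, 16)
  Index 2: (9, 19)
Therefore out = [(7, 15), (8, 16), (9, 19)].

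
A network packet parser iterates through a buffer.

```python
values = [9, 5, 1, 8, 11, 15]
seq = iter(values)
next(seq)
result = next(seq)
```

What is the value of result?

Step 1: Create iterator over [9, 5, 1, 8, 11, 15].
Step 2: next() consumes 9.
Step 3: next() returns 5.
Therefore result = 5.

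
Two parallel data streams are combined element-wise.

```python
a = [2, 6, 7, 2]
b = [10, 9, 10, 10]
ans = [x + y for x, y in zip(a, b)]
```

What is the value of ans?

Step 1: Add corresponding elements:
  2 + 10 = 12
  6 + 9 = 15
  7 + 10 = 17
  2 + 10 = 12
Therefore ans = [12, 15, 17, 12].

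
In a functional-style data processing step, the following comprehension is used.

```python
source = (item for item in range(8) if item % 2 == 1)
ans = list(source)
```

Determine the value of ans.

Step 1: Filter range(8) keeping only odd values:
  item=0: even, excluded
  item=1: odd, included
  item=2: even, excluded
  item=3: odd, included
  item=4: even, excluded
  item=5: odd, included
  item=6: even, excluded
  item=7: odd, included
Therefore ans = [1, 3, 5, 7].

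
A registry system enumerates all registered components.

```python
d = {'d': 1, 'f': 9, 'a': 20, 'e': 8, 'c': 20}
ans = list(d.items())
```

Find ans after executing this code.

Step 1: d.items() returns (key, value) pairs in insertion order.
Therefore ans = [('d', 1), ('f', 9), ('a', 20), ('e', 8), ('c', 20)].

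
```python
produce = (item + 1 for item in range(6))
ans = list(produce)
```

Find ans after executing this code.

Step 1: For each item in range(6), compute item+1:
  item=0: 0+1 = 1
  item=1: 1+1 = 2
  item=2: 2+1 = 3
  item=3: 3+1 = 4
  item=4: 4+1 = 5
  item=5: 5+1 = 6
Therefore ans = [1, 2, 3, 4, 5, 6].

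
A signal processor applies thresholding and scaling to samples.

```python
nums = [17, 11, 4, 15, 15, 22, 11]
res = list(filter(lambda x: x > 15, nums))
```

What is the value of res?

Step 1: Filter elements > 15:
  17: kept
  11: removed
  4: removed
  15: removed
  15: removed
  22: kept
  11: removed
Therefore res = [17, 22].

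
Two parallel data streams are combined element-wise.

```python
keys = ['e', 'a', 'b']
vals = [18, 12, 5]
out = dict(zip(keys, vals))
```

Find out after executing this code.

Step 1: zip pairs keys with values:
  'e' -> 18
  'a' -> 12
  'b' -> 5
Therefore out = {'e': 18, 'a': 12, 'b': 5}.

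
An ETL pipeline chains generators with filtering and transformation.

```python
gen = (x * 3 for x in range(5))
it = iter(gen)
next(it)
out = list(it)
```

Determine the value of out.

Step 1: Generator produces [0, 3, 6, 9, 12].
Step 2: next(it) consumes first element (0).
Step 3: list(it) collects remaining: [3, 6, 9, 12].
Therefore out = [3, 6, 9, 12].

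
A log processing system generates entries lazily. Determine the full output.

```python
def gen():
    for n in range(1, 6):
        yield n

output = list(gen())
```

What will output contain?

Step 1: The generator yields each value from range(1, 6).
Step 2: list() consumes all yields: [1, 2, 3, 4, 5].
Therefore output = [1, 2, 3, 4, 5].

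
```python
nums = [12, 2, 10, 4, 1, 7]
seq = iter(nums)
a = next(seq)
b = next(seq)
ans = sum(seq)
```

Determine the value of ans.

Step 1: Create iterator over [12, 2, 10, 4, 1, 7].
Step 2: a = next() = 12, b = next() = 2.
Step 3: sum() of remaining [10, 4, 1, 7] = 22.
Therefore ans = 22.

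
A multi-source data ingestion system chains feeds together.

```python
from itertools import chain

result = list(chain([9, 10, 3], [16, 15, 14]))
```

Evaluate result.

Step 1: chain() concatenates iterables: [9, 10, 3] + [16, 15, 14].
Therefore result = [9, 10, 3, 16, 15, 14].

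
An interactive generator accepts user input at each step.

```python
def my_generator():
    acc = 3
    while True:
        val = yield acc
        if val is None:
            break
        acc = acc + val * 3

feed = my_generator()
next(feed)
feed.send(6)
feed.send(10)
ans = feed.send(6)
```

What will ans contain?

Step 1: next() -> yield acc=3.
Step 2: send(6) -> val=6, acc = 3 + 6*3 = 21, yield 21.
Step 3: send(10) -> val=10, acc = 21 + 10*3 = 51, yield 51.
Step 4: send(6) -> val=6, acc = 51 + 6*3 = 69, yield 69.
Therefore ans = 69.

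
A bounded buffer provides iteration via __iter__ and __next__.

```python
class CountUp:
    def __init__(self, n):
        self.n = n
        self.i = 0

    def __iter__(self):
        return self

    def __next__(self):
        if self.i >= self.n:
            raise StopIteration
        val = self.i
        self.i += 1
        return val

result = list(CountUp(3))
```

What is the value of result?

Step 1: CountUp(3) creates an iterator counting 0 to 2.
Step 2: list() consumes all values: [0, 1, 2].
Therefore result = [0, 1, 2].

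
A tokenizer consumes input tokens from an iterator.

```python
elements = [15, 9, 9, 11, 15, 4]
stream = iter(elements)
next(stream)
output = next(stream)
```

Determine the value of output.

Step 1: Create iterator over [15, 9, 9, 11, 15, 4].
Step 2: next() consumes 15.
Step 3: next() returns 9.
Therefore output = 9.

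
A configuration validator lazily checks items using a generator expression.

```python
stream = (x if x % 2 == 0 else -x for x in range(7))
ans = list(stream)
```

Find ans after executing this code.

Step 1: For each x in range(7), yield x if even, else -x:
  x=0: even, yield 0
  x=1: odd, yield -1
  x=2: even, yield 2
  x=3: odd, yield -3
  x=4: even, yield 4
  x=5: odd, yield -5
  x=6: even, yield 6
Therefore ans = [0, -1, 2, -3, 4, -5, 6].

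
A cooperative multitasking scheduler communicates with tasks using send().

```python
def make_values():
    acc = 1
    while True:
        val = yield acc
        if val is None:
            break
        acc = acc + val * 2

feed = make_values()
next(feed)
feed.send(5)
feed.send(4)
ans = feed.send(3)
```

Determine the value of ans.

Step 1: next() -> yield acc=1.
Step 2: send(5) -> val=5, acc = 1 + 5*2 = 11, yield 11.
Step 3: send(4) -> val=4, acc = 11 + 4*2 = 19, yield 19.
Step 4: send(3) -> val=3, acc = 19 + 3*2 = 25, yield 25.
Therefore ans = 25.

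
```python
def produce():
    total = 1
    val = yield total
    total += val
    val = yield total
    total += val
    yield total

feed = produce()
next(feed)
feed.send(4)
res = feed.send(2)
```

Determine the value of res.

Step 1: next() -> yield total=1.
Step 2: send(4) -> val=4, total = 1+4 = 5, yield 5.
Step 3: send(2) -> val=2, total = 5+2 = 7, yield 7.
Therefore res = 7.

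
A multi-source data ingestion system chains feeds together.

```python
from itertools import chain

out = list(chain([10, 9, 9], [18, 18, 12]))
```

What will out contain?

Step 1: chain() concatenates iterables: [10, 9, 9] + [18, 18, 12].
Therefore out = [10, 9, 9, 18, 18, 12].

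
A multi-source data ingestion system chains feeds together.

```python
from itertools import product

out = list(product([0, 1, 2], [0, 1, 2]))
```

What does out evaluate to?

Step 1: product([0, 1, 2], [0, 1, 2]) gives all pairs:
  (0, 0)
  (0, 1)
  (0, 2)
  (1, 0)
  (1, 1)
  (1, 2)
  (2, 0)
  (2, 1)
  (2, 2)
Therefore out = [(0, 0), (0, 1), (0, 2), (1, 0), (1, 1), (1, 2), (2, 0), (2, 1), (2, 2)].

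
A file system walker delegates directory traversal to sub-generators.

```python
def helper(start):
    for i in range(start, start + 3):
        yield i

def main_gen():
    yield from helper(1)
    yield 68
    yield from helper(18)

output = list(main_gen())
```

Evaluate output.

Step 1: main_gen() delegates to helper(1):
  yield 1
  yield 2
  yield 3
Step 2: yield 68
Step 3: Delegates to helper(18):
  yield 18
  yield 19
  yield 20
Therefore output = [1, 2, 3, 68, 18, 19, 20].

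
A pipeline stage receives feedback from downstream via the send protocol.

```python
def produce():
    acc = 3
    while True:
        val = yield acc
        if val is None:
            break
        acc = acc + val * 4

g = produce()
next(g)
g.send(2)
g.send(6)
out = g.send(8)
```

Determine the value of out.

Step 1: next() -> yield acc=3.
Step 2: send(2) -> val=2, acc = 3 + 2*4 = 11, yield 11.
Step 3: send(6) -> val=6, acc = 11 + 6*4 = 35, yield 35.
Step 4: send(8) -> val=8, acc = 35 + 8*4 = 67, yield 67.
Therefore out = 67.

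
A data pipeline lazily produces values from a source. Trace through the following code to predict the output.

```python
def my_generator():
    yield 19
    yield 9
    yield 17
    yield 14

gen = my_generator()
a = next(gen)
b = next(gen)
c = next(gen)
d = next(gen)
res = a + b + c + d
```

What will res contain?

Step 1: Create generator and consume all values:
  a = next(gen) = 19
  b = next(gen) = 9
  c = next(gen) = 17
  d = next(gen) = 14
Step 2: res = 19 + 9 + 17 + 14 = 59.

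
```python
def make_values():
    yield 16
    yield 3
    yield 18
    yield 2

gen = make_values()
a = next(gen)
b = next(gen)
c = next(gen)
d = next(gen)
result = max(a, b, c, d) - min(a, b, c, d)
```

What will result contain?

Step 1: Create generator and consume all values:
  a = next(gen) = 16
  b = next(gen) = 3
  c = next(gen) = 18
  d = next(gen) = 2
Step 2: max = 18, min = 2, result = 18 - 2 = 16.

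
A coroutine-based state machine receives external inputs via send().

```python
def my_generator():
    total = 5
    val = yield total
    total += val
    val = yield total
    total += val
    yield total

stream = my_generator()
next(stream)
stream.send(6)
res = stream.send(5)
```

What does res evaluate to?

Step 1: next() -> yield total=5.
Step 2: send(6) -> val=6, total = 5+6 = 11, yield 11.
Step 3: send(5) -> val=5, total = 11+5 = 16, yield 16.
Therefore res = 16.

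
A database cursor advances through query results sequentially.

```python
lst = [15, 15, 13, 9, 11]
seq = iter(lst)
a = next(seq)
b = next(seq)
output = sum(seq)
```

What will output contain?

Step 1: Create iterator over [15, 15, 13, 9, 11].
Step 2: a = next() = 15, b = next() = 15.
Step 3: sum() of remaining [13, 9, 11] = 33.
Therefore output = 33.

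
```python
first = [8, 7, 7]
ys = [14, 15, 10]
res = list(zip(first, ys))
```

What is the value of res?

Step 1: zip pairs elements at same index:
  Index 0: (8, 14)
  Index 1: (7, 15)
  Index 2: (7, 10)
Therefore res = [(8, 14), (7, 15), (7, 10)].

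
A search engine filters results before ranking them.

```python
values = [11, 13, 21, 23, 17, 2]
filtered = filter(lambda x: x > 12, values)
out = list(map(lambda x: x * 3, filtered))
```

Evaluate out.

Step 1: Filter values for elements > 12:
  11: removed
  13: kept
  21: kept
  23: kept
  17: kept
  2: removed
Step 2: Map x * 3 on filtered [13, 21, 23, 17]:
  13 -> 39
  21 -> 63
  23 -> 69
  17 -> 51
Therefore out = [39, 63, 69, 51].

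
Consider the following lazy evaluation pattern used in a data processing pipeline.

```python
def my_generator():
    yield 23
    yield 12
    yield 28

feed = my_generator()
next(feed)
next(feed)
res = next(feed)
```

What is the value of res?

Step 1: my_generator() creates a generator.
Step 2: next(feed) yields 23 (consumed and discarded).
Step 3: next(feed) yields 12 (consumed and discarded).
Step 4: next(feed) yields 28, assigned to res.
Therefore res = 28.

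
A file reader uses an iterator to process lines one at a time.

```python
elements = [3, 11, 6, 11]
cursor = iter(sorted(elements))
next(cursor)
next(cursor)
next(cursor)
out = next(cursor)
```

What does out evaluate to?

Step 1: sorted([3, 11, 6, 11]) = [3, 6, 11, 11].
Step 2: Create iterator and skip 3 elements.
Step 3: next() returns 11.
Therefore out = 11.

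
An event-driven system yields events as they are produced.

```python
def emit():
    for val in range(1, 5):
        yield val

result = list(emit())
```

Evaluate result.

Step 1: The generator yields each value from range(1, 5).
Step 2: list() consumes all yields: [1, 2, 3, 4].
Therefore result = [1, 2, 3, 4].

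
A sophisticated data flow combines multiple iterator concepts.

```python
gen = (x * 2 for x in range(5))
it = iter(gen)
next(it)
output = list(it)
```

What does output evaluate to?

Step 1: Generator produces [0, 2, 4, 6, 8].
Step 2: next(it) consumes first element (0).
Step 3: list(it) collects remaining: [2, 4, 6, 8].
Therefore output = [2, 4, 6, 8].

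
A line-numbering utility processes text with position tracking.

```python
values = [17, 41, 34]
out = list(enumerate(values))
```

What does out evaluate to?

Step 1: enumerate pairs each element with its index:
  (0, 17)
  (1, 41)
  (2, 34)
Therefore out = [(0, 17), (1, 41), (2, 34)].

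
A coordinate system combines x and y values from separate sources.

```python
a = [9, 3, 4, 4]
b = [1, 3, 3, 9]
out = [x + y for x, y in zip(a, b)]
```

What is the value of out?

Step 1: Add corresponding elements:
  9 + 1 = 10
  3 + 3 = 6
  4 + 3 = 7
  4 + 9 = 13
Therefore out = [10, 6, 7, 13].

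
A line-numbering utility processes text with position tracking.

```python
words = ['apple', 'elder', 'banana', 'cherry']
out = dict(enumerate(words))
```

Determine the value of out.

Step 1: enumerate pairs indices with words:
  0 -> 'apple'
  1 -> 'elder'
  2 -> 'banana'
  3 -> 'cherry'
Therefore out = {0: 'apple', 1: 'elder', 2: 'banana', 3: 'cherry'}.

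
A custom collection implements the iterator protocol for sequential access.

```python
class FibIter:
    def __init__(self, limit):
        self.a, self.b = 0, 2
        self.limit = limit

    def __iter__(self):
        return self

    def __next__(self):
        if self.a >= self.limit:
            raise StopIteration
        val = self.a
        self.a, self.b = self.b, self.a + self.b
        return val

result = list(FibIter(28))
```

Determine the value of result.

Step 1: Fibonacci-like sequence (a=0, b=2) until >= 28:
  Yield 0, then a,b = 2,2
  Yield 2, then a,b = 2,4
  Yield 2, then a,b = 4,6
  Yield 4, then a,b = 6,10
  Yield 6, then a,b = 10,16
  Yield 10, then a,b = 16,26
  Yield 16, then a,b = 26,42
  Yield 26, then a,b = 42,68
Step 2: 42 >= 28, stop.
Therefore result = [0, 2, 2, 4, 6, 10, 16, 26].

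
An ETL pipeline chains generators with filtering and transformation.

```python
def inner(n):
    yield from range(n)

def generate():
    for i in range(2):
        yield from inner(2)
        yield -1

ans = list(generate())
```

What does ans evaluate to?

Step 1: For each i in range(2):
  i=0: yield from inner(2) -> [0, 1], then yield -1
  i=1: yield from inner(2) -> [0, 1], then yield -1
Therefore ans = [0, 1, -1, 0, 1, -1].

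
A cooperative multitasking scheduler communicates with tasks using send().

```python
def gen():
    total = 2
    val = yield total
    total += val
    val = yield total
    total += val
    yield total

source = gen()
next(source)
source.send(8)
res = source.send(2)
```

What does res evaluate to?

Step 1: next() -> yield total=2.
Step 2: send(8) -> val=8, total = 2+8 = 10, yield 10.
Step 3: send(2) -> val=2, total = 10+2 = 12, yield 12.
Therefore res = 12.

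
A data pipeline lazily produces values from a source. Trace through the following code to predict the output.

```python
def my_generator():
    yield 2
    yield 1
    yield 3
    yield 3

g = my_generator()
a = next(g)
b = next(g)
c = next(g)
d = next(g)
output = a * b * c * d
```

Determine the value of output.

Step 1: Create generator and consume all values:
  a = next(g) = 2
  b = next(g) = 1
  c = next(g) = 3
  d = next(g) = 3
Step 2: output = 2 * 1 * 3 * 3 = 18.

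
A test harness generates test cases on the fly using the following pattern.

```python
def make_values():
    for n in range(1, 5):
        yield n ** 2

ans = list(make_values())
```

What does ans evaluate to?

Step 1: For each n in range(1, 5), yield n**2:
  n=1: yield 1**2 = 1
  n=2: yield 2**2 = 4
  n=3: yield 3**2 = 9
  n=4: yield 4**2 = 16
Therefore ans = [1, 4, 9, 16].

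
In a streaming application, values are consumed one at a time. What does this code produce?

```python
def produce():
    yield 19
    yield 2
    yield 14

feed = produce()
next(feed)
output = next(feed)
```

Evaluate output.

Step 1: produce() creates a generator.
Step 2: next(feed) yields 19 (consumed and discarded).
Step 3: next(feed) yields 2, assigned to output.
Therefore output = 2.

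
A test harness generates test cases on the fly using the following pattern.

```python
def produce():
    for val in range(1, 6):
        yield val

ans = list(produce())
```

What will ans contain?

Step 1: The generator yields each value from range(1, 6).
Step 2: list() consumes all yields: [1, 2, 3, 4, 5].
Therefore ans = [1, 2, 3, 4, 5].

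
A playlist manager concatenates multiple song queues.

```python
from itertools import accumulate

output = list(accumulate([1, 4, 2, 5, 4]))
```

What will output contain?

Step 1: accumulate computes running sums:
  + 1 = 1
  + 4 = 5
  + 2 = 7
  + 5 = 12
  + 4 = 16
Therefore output = [1, 5, 7, 12, 16].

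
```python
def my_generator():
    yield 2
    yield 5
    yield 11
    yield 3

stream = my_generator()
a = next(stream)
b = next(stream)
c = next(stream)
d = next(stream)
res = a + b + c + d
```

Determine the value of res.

Step 1: Create generator and consume all values:
  a = next(stream) = 2
  b = next(stream) = 5
  c = next(stream) = 11
  d = next(stream) = 3
Step 2: res = 2 + 5 + 11 + 3 = 21.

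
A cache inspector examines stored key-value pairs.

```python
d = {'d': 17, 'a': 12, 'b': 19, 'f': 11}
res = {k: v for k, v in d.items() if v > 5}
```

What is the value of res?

Step 1: Filter items where value > 5:
  'd': 17 > 5: kept
  'a': 12 > 5: kept
  'b': 19 > 5: kept
  'f': 11 > 5: kept
Therefore res = {'d': 17, 'a': 12, 'b': 19, 'f': 11}.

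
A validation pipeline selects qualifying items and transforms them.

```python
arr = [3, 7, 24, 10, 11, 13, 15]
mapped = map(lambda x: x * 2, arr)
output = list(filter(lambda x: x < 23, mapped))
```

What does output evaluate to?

Step 1: Map x * 2:
  3 -> 6
  7 -> 14
  24 -> 48
  10 -> 20
  11 -> 22
  13 -> 26
  15 -> 30
Step 2: Filter for < 23:
  6: kept
  14: kept
  48: removed
  20: kept
  22: kept
  26: removed
  30: removed
Therefore output = [6, 14, 20, 22].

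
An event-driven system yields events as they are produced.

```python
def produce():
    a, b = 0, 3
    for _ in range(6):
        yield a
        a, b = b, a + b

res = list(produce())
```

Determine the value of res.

Step 1: Fibonacci-like sequence starting with a=0, b=3:
  Iteration 1: yield a=0, then a,b = 3,3
  Iteration 2: yield a=3, then a,b = 3,6
  Iteration 3: yield a=3, then a,b = 6,9
  Iteration 4: yield a=6, then a,b = 9,15
  Iteration 5: yield a=9, then a,b = 15,24
  Iteration 6: yield a=15, then a,b = 24,39
Therefore res = [0, 3, 3, 6, 9, 15].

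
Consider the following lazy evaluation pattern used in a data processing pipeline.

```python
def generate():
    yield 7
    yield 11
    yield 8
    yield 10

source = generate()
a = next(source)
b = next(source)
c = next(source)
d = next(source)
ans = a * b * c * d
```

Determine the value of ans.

Step 1: Create generator and consume all values:
  a = next(source) = 7
  b = next(source) = 11
  c = next(source) = 8
  d = next(source) = 10
Step 2: ans = 7 * 11 * 8 * 10 = 6160.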